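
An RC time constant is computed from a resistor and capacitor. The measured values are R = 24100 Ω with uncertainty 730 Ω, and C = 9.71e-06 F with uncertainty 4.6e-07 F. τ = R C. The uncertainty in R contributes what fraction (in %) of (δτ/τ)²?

(δτ/τ)² = (1·δR/R)² + (1·δC/C)²
  R term: (1×0.0303)² = 0.000918
  C term: (1×0.0474)² = 0.00224
Total = 0.00316. Share from R = 0.000918/0.00316 = 0.290.

29.0%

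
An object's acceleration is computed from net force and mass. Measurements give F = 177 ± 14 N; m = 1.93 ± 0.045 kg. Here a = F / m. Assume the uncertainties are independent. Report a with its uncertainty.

a is a product of powers, so relative uncertainties combine in quadrature:
  (1·δF/F)² = (1×0.0791)² = 0.00626;  (-1·δm/m)² = (-1×0.0233)² = 0.000544
δa/a = √(0.00680) = 0.0825
a = 91.7 m/s^2, so δa = 0.0825 × 91.7 = 7.56 m/s^2.

91.7 ± 7.56 m/s^2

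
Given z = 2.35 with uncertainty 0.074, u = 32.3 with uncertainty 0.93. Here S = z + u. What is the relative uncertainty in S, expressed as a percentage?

2.69%

Each term contributes (cᵢ δxᵢ)² to (δS)²:
  (δz)² = 0.00548;  (δu)² = 0.865
δS = √(0.870) = 0.933
S = 34.6, so δS/S = 0.933/34.6 = 0.0269.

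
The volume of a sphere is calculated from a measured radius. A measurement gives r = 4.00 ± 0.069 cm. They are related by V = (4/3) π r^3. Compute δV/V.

Since V is a product/quotient, work with relative uncertainties:
  (3·δr/r)² = (3×0.0173)² = 0.00268
δV/V = √(0.00268) = 0.0518

0.0518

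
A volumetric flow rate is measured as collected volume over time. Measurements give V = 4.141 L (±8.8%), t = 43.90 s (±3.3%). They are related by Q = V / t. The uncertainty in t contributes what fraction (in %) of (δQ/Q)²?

(δQ/Q)² = (1·δV/V)² + (-1·δt/t)²
  V term: (1×0.0880)² = 0.00774
  t term: (-1×0.0330)² = 0.00109
Total = 0.00883. Share from t = 0.00109/0.00883 = 0.123.

12.3%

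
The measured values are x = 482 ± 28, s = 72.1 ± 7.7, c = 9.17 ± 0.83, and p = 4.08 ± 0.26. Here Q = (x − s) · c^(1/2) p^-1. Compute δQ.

Let u = x − s = 410. δu = √(δx² + δs²) = √(784 + 59.3) = 29.0, so δu/u = 0.0708.
Q is then a monomial in u, c, p:
δQ/Q = √((δu/u)² + (½·δc/c)² + (-1·δp/p)²) = √(0.00502 + 0.00205 + 0.00406) = 0.105
Q = 304, so δQ = 0.105 × 304 = 32.1.

32.1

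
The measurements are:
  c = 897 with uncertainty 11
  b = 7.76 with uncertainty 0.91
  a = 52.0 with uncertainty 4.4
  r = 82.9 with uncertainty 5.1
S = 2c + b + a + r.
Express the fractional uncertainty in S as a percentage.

1.19%

Each term contributes (cᵢ δxᵢ)² to (δS)²:
  (2·δc)² = 484;  (δb)² = 0.828;  (δa)² = 19.4;  (δr)² = 26.0
δS = √(530) = 23.0
S = 1940, so δS/S = 23.0/1940 = 0.0119.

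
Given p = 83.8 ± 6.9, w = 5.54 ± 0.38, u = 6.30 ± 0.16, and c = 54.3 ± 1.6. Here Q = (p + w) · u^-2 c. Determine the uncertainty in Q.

11.9

Let h = p + w = 89.3. δh = √(δp² + δw²) = √(47.6 + 0.144) = 6.91, so δh/h = 0.0774.
Q is then a monomial in h, u, c:
δQ/Q = √((δh/h)² + (-2·δu/u)² + (1·δc/c)²) = √(0.00598 + 0.00258 + 0.000868) = 0.0971
Q = 122, so δQ = 0.0971 × 122 = 11.9.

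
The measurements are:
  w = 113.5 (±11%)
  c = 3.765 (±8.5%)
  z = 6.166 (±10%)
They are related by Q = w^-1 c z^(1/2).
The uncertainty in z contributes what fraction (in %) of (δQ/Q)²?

(δQ/Q)² = (-1·δw/w)² + (1·δc/c)² + (½·δz/z)²
  w term: (-1×0.110)² = 0.0121
  c term: (1×0.0850)² = 0.00723
  z term: (0.5×0.100)² = 0.00250
Total = 0.0218. Share from z = 0.00250/0.0218 = 0.115.

11.5%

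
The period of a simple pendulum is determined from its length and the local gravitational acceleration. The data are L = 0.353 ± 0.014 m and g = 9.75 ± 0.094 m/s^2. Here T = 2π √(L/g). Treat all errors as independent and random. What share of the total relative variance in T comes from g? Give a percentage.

(δT/T)² = (½·δL/L)² + (−½·δg/g)²
  L term: (0.5×0.0397)² = 0.000393
  g term: (-0.5×0.00964)² = 2.32e-05
Total = 0.000416. Share from g = 2.32e-05/0.000416 = 0.0558.

5.58%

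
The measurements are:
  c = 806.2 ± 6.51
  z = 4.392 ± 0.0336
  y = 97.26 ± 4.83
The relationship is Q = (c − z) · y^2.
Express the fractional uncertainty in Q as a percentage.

Let u = c − z = 801.8. δu = √(δc² + δz²) = √(42.4 + 0.00113) = 6.51, so δu/u = 0.00812.
Q is then a monomial in u, y:
δQ/Q = √((δu/u)² + (2·δy/y)²) = √(6.59e-05 + 0.00986) = 0.0997

9.97%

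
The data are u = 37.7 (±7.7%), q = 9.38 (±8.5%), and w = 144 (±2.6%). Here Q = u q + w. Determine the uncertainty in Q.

Let p = u·q = 354. δp/p = √((1·δu/u)² + (1·δq/q)²) = √(0.00593 + 0.00723) = 0.115, so δp = 40.6.
Q = p + w: δQ = √(δp² + δw²) = √(1640 + 14.0) = 40.7

40.7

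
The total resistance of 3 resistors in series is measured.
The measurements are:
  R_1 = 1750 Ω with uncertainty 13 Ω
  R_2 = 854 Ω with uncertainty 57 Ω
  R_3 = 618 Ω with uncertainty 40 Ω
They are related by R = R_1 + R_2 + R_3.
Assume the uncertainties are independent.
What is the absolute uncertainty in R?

R is a linear combination, so absolute uncertainties add in quadrature:
  (δR_1)² = 169;  (δR_2)² = 3250;  (δR_3)² = 1600
δR = √(5020) = 70.8 Ω

70.8 Ω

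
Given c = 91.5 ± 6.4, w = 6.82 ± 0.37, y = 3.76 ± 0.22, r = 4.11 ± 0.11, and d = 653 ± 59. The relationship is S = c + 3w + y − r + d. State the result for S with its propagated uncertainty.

Each term contributes (cᵢ δxᵢ)² to (δS)²:
  (δc)² = 41.0;  (3·δw)² = 1.23;  (δy)² = 0.0484;  (δr)² = 0.0121;  (δd)² = 3480
δS = √(3520) = 59.4
S = 765.

765 ± 59.4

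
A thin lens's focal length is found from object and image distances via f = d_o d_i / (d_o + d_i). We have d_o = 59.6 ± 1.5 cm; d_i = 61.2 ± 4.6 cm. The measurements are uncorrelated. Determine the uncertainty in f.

∂f/∂d_o = (d_i/(d_o+d_i))² = 0.257;  ∂f/∂d_i = (d_o/(d_o+d_i))² = 0.243
δf = √((∂f/∂d_o · δd_o)² + (∂f/∂d_i · δd_i)²) = √(0.148 + 1.25) = 1.18 cm

1.18 cm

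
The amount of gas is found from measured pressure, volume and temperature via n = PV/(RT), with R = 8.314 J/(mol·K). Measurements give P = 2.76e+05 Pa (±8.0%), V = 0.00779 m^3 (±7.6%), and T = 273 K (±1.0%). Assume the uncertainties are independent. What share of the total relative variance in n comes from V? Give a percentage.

47.1%

(δn/n)² = (1·δP/P)² + (1·δV/V)² + (-1·δT/T)²
  P term: (1×0.0800)² = 0.00640
  V term: (1×0.0760)² = 0.00578
  T term: (-1×0.0100)² = 0.000100
Total = 0.0123. Share from V = 0.00578/0.0123 = 0.471.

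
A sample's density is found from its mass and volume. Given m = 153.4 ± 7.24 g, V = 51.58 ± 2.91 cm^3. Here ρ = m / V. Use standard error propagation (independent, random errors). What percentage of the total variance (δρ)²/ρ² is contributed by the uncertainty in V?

58.8%

(δρ/ρ)² = (1·δm/m)² + (-1·δV/V)²
  m term: (1×0.0472)² = 0.00223
  V term: (-1×0.0564)² = 0.00318
Total = 0.00541. Share from V = 0.00318/0.00541 = 0.588.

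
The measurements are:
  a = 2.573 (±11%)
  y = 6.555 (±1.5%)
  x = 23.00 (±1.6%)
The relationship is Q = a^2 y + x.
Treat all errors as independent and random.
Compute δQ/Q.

0.144

Let p = a^2·y = 43.40. δp/p = √((2·δa/a)² + (1·δy/y)²) = √(0.0484 + 0.000225) = 0.221, so δp = 9.57.
Q = p + x: δQ = √(δp² + δx²) = √(91.6 + 0.135) = 9.58
Q = 66.40, so δQ/Q = 9.58/66.40 = 0.144.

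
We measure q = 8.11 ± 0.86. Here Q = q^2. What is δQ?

13.9

Each factor contributes (exponent × relative error)² to (δQ/Q)²:
  (2·δq/q)² = (2×0.106)² = 0.0450
δQ/Q = √(0.0450) = 0.212
Q = 65.8, so δQ = 0.212 × 65.8 = 13.9.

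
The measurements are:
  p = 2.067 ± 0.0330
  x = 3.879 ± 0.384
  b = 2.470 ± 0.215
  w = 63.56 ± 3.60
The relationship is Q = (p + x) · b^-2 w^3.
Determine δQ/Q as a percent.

25.2%

Let u = p + x = 5.946. δu = √(δp² + δx²) = √(0.00109 + 0.147) = 0.385, so δu/u = 0.0648.
Q is then a monomial in u, b, w:
δQ/Q = √((δu/u)² + (-2·δb/b)² + (3·δw/w)²) = √(0.00420 + 0.0303 + 0.0289) = 0.252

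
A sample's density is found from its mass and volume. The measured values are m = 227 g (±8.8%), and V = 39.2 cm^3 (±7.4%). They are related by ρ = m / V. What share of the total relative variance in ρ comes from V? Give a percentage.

41.4%

(δρ/ρ)² = (1·δm/m)² + (-1·δV/V)²
  m term: (1×0.0880)² = 0.00774
  V term: (-1×0.0740)² = 0.00548
Total = 0.0132. Share from V = 0.00548/0.0132 = 0.414.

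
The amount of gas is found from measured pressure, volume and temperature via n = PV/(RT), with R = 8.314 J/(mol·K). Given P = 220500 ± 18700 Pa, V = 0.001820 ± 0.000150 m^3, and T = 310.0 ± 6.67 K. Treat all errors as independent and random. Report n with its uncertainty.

Relative error in a monomial: (δn/n)² = Σ (nᵢ · δxᵢ/xᵢ)².
  (1·δP/P)² = (1×0.0848)² = 0.00719;  (1·δV/V)² = (1×0.0824)² = 0.00679;  (-1·δT/T)² = (-1×0.0215)² = 0.000463
δn/n = √(0.0144) = 0.120
n = 0.1557 mol, so δn = 0.120 × 0.1557 = 0.0187 mol.

0.1557 ± 0.0187 mol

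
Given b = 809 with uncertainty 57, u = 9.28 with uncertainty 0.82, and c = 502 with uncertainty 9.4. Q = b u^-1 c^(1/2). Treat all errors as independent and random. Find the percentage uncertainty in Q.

11.3%

Q is a product of powers, so relative uncertainties combine in quadrature:
  (1·δb/b)² = (1×0.0705)² = 0.00496;  (-1·δu/u)² = (-1×0.0884)² = 0.00781;  (½·δc/c)² = (0.5×0.0187)² = 8.77e-05
δQ/Q = √(0.0129) = 0.113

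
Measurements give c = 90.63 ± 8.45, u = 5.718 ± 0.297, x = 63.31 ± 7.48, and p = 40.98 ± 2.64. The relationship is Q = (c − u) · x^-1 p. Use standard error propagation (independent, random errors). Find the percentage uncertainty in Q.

Let w = c − u = 84.91. δw = √(δc² + δu²) = √(71.4 + 0.0882) = 8.46, so δw/w = 0.0996.
Q is then a monomial in w, x, p:
δQ/Q = √((δw/w)² + (-1·δx/x)² + (1·δp/p)²) = √(0.00992 + 0.0140 + 0.00415) = 0.167

16.7%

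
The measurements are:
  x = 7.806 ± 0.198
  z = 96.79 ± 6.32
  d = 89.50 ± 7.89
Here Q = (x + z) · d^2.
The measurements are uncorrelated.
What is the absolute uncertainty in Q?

1.56e+05

Let u = x + z = 104.6. δu = √(δx² + δz²) = √(0.0392 + 39.9) = 6.32, so δu/u = 0.0605.
Q is then a monomial in u, d:
δQ/Q = √((δu/u)² + (2·δd/d)²) = √(0.00365 + 0.0311) = 0.186
Q = 837800, so δQ = 0.186 × 837800 = 1.56e+05.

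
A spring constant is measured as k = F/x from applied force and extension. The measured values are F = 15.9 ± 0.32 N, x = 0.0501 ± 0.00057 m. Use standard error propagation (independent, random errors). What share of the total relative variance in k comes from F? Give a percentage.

(δk/k)² = (1·δF/F)² + (-1·δx/x)²
  F term: (1×0.0201)² = 0.000405
  x term: (-1×0.0114)² = 0.000129
Total = 0.000534. Share from F = 0.000405/0.000534 = 0.758.

75.8%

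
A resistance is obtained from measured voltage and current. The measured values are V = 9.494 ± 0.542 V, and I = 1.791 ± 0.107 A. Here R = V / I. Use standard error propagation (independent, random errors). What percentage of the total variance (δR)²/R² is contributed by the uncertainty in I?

52.3%

(δR/R)² = (1·δV/V)² + (-1·δI/I)²
  V term: (1×0.0571)² = 0.00326
  I term: (-1×0.0597)² = 0.00357
Total = 0.00683. Share from I = 0.00357/0.00683 = 0.523.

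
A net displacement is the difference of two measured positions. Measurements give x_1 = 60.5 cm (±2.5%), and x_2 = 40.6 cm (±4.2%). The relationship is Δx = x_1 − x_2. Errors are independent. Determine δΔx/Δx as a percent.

Sums and differences: (δΔx)² = Σ (cᵢ δxᵢ)².
  (δx_1)² = 2.29;  (δx_2)² = 2.91
δΔx = √(5.20) = 2.28 cm
Δx = 19.9 cm, so δΔx/Δx = 2.28/19.9 = 0.115.

11.5%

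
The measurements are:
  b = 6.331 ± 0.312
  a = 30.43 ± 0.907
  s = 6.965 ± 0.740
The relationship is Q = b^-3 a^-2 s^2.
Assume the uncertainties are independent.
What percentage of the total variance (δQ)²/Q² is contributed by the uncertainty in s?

64.0%

(δQ/Q)² = (-3·δb/b)² + (-2·δa/a)² + (2·δs/s)²
  b term: (-3×0.0493)² = 0.0219
  a term: (-2×0.0298)² = 0.00355
  s term: (2×0.106)² = 0.0452
Total = 0.0706. Share from s = 0.0452/0.0706 = 0.640.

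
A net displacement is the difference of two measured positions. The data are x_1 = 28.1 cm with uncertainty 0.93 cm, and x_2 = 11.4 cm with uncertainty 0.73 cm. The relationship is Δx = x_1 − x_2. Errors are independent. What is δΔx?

1.18 cm

Absolute uncertainties add in quadrature for a linear combination:
  (δx_1)² = 0.865;  (δx_2)² = 0.533
δΔx = √(1.40) = 1.18 cm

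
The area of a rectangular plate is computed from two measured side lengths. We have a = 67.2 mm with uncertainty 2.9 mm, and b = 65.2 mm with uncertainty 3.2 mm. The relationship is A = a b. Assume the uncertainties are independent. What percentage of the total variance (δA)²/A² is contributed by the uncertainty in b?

(δA/A)² = (1·δa/a)² + (1·δb/b)²
  a term: (1×0.0432)² = 0.00186
  b term: (1×0.0491)² = 0.00241
Total = 0.00427. Share from b = 0.00241/0.00427 = 0.564.

56.4%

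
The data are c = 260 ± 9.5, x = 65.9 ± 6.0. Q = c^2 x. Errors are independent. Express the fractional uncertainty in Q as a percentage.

11.7%

Relative error in a monomial: (δQ/Q)² = Σ (nᵢ · δxᵢ/xᵢ)².
  (2·δc/c)² = (2×0.0365)² = 0.00534;  (1·δx/x)² = (1×0.0910)² = 0.00829
δQ/Q = √(0.0136) = 0.117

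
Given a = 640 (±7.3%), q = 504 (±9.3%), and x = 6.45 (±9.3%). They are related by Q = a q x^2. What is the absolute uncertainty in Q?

2.96e+06

Since Q is a product/quotient, work with relative uncertainties:
  (1·δa/a)² = (1×0.0730)² = 0.00533;  (1·δq/q)² = (1×0.0930)² = 0.00865;  (2·δx/x)² = (2×0.0930)² = 0.0346
δQ/Q = √(0.0486) = 0.220
Q = 1.34e+07, so δQ = 0.220 × 1.34e+07 = 2.96e+06.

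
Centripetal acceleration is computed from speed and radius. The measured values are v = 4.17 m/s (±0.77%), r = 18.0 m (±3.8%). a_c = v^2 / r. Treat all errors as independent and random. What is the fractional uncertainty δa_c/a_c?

Each factor contributes (exponent × relative error)² to (δa_c/a_c)²:
  (2·δv/v)² = (2×0.00770)² = 0.000237;  (-1·δr/r)² = (-1×0.0380)² = 0.00144
δa_c/a_c = √(0.00168) = 0.0410

0.0410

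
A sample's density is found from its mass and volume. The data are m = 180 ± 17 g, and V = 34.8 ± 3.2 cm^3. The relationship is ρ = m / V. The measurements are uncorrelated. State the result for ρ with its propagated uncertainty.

Since ρ is a product/quotient, work with relative uncertainties:
  (1·δm/m)² = (1×0.0944)² = 0.00892;  (-1·δV/V)² = (-1×0.0920)² = 0.00846
δρ/ρ = √(0.0174) = 0.132
ρ = 5.17 g/cm^3, so δρ = 0.132 × 5.17 = 0.682 g/cm^3.

5.17 ± 0.682 g/cm^3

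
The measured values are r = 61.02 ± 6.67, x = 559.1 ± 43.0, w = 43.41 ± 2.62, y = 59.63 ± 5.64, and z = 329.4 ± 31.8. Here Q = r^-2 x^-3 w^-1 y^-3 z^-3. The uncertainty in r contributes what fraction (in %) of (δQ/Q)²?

17.8%

(δQ/Q)² = (-2·δr/r)² + (-3·δx/x)² + (-1·δw/w)² + (-3·δy/y)² + (-3·δz/z)²
  r term: (-2×0.109)² = 0.0478
  x term: (-3×0.0769)² = 0.0532
  w term: (-1×0.0604)² = 0.00364
  y term: (-3×0.0946)² = 0.0805
  z term: (-3×0.0965)² = 0.0839
Total = 0.269. Share from r = 0.0478/0.269 = 0.178.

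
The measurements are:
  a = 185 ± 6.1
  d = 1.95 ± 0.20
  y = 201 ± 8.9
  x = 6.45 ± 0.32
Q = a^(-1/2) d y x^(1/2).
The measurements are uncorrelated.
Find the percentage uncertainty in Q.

Products/powers → add relative errors in quadrature, weighted by exponent:
  (−½·δa/a)² = (-0.5×0.0330)² = 0.000272;  (1·δd/d)² = (1×0.103)² = 0.0105;  (1·δy/y)² = (1×0.0443)² = 0.00196;  (½·δx/x)² = (0.5×0.0496)² = 0.000615
δQ/Q = √(0.0134) = 0.116

11.6%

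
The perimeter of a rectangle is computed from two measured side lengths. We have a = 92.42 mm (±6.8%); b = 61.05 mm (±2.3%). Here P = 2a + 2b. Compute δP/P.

0.0420

Each term contributes (cᵢ δxᵢ)² to (δP)²:
  (2·δa)² = 158;  (2·δb)² = 7.89
δP = √(166) = 12.9 mm
P = 306.9 mm, so δP/P = 12.9/306.9 = 0.0420.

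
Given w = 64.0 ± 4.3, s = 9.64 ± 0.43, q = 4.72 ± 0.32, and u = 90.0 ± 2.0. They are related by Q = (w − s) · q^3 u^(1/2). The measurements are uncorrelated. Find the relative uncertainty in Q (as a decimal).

0.219

Let h = w − s = 54.4. δh = √(δw² + δs²) = √(18.5 + 0.185) = 4.32, so δh/h = 0.0795.
Q is then a monomial in h, q, u:
δQ/Q = √((δh/h)² + (3·δq/q)² + (½·δu/u)²) = √(0.00632 + 0.0414 + 0.000123) = 0.219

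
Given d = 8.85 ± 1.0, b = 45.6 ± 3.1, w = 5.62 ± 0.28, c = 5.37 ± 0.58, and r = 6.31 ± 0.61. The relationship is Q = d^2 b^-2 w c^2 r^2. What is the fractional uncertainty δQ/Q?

0.395

Q is a product of powers, so relative uncertainties combine in quadrature:
  (2·δd/d)² = (2×0.113)² = 0.0511;  (-2·δb/b)² = (-2×0.0680)² = 0.0185;  (1·δw/w)² = (1×0.0498)² = 0.00248;  (2·δc/c)² = (2×0.108)² = 0.0467;  (2·δr/r)² = (2×0.0967)² = 0.0374
δQ/Q = √(0.156) = 0.395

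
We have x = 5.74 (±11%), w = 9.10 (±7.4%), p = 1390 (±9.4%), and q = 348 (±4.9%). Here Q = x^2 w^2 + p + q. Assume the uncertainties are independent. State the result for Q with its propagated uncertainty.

Let h = x^2·w^2 = 2730. δh/h = √((2·δx/x)² + (2·δw/w)²) = √(0.0484 + 0.0219) = 0.265, so δh = 723.
Q = h + p + q: δQ = √(δh² + δp² + δq²) = √(5.23e+05 + 17100 + 291) = 735
Q = 4470.

4470 ± 735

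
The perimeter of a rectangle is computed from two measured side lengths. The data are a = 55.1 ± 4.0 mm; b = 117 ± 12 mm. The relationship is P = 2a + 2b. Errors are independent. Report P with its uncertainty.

For a sum/difference, combine absolute errors in quadrature:
  (2·δa)² = 64.0;  (2·δb)² = 576
δP = √(640) = 25.3 mm
P = 344 mm.

344 ± 25.3 mm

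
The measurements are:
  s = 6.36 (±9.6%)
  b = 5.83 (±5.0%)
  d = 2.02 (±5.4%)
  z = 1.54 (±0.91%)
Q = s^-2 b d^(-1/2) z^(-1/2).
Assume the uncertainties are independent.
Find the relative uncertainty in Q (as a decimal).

0.200

Since Q is a product/quotient, work with relative uncertainties:
  (-2·δs/s)² = (-2×0.0960)² = 0.0369;  (1·δb/b)² = (1×0.0500)² = 0.00250;  (−½·δd/d)² = (-0.5×0.0540)² = 0.000729;  (−½·δz/z)² = (-0.5×0.00910)² = 2.07e-05
δQ/Q = √(0.0401) = 0.200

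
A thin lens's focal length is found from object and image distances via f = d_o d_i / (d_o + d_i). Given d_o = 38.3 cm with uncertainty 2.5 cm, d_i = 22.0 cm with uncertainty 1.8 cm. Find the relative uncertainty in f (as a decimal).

0.0572

∂f/∂d_o = (d_i/(d_o+d_i))² = 0.133;  ∂f/∂d_i = (d_o/(d_o+d_i))² = 0.403
δf = √((∂f/∂d_o · δd_o)² + (∂f/∂d_i · δd_i)²) = √(0.111 + 0.527) = 0.799 cm
f = 14.0 cm, so δf/f = 0.799/14.0 = 0.0572.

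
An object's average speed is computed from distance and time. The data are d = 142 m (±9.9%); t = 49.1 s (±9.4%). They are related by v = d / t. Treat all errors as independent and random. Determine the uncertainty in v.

Products/powers → add relative errors in quadrature, weighted by exponent:
  (1·δd/d)² = (1×0.0990)² = 0.00980;  (-1·δt/t)² = (-1×0.0940)² = 0.00884
δv/v = √(0.0186) = 0.137
v = 2.89 m/s, so δv = 0.137 × 2.89 = 0.395 m/s.

0.395 m/s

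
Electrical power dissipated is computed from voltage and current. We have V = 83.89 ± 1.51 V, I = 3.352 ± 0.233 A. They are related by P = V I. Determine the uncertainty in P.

Each factor contributes (exponent × relative error)² to (δP/P)²:
  (1·δV/V)² = (1×0.0180)² = 0.000324;  (1·δI/I)² = (1×0.0695)² = 0.00483
δP/P = √(0.00516) = 0.0718
P = 281.2 W, so δP = 0.0718 × 281.2 = 20.2 W.

20.2 W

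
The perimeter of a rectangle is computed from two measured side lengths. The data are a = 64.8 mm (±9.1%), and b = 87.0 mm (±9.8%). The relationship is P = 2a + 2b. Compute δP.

20.7 mm

For a sum/difference, combine absolute errors in quadrature:
  (2·δa)² = 139;  (2·δb)² = 291
δP = √(430) = 20.7 mm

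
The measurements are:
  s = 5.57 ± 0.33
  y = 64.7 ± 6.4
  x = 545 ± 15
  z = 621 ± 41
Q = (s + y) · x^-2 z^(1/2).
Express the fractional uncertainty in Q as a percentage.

11.2%

Let u = s + y = 70.3. δu = √(δs² + δy²) = √(0.109 + 41.0) = 6.41, so δu/u = 0.0912.
Q is then a monomial in u, x, z:
δQ/Q = √((δu/u)² + (-2·δx/x)² + (½·δz/z)²) = √(0.00832 + 0.00303 + 0.00109) = 0.112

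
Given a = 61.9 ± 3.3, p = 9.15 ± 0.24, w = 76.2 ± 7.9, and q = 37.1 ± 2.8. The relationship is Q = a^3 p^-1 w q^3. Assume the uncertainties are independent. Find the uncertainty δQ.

Relative error in a monomial: (δQ/Q)² = Σ (nᵢ · δxᵢ/xᵢ)².
  (3·δa/a)² = (3×0.0533)² = 0.0256;  (-1·δp/p)² = (-1×0.0262)² = 0.000688;  (1·δw/w)² = (1×0.104)² = 0.0107;  (3·δq/q)² = (3×0.0755)² = 0.0513
δQ/Q = √(0.0883) = 0.297
Q = 1.01e+11, so δQ = 0.297 × 1.01e+11 = 3e+10.

3e+10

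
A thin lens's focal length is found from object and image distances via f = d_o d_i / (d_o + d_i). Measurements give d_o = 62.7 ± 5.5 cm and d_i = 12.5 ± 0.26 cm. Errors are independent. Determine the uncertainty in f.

0.236 cm

∂f/∂d_o = (d_i/(d_o+d_i))² = 0.0276;  ∂f/∂d_i = (d_o/(d_o+d_i))² = 0.695
δf = √((∂f/∂d_o · δd_o)² + (∂f/∂d_i · δd_i)²) = √(0.0231 + 0.0327) = 0.236 cm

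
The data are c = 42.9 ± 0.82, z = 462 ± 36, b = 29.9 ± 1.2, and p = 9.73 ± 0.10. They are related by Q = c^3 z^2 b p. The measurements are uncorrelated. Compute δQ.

8.39e+11

Q is a product of powers, so relative uncertainties combine in quadrature:
  (3·δc/c)² = (3×0.0191)² = 0.00329;  (2·δz/z)² = (2×0.0779)² = 0.0243;  (1·δb/b)² = (1×0.0401)² = 0.00161;  (1·δp/p)² = (1×0.0103)² = 0.000106
δQ/Q = √(0.0293) = 0.171
Q = 4.9e+12, so δQ = 0.171 × 4.9e+12 = 8.39e+11.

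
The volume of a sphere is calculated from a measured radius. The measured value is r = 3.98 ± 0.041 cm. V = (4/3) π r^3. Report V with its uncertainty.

Products/powers → add relative errors in quadrature, weighted by exponent:
  (3·δr/r)² = (3×0.0103)² = 0.000955
δV/V = √(0.000955) = 0.0309
V = 264 cm^3, so δV = 0.0309 × 264 = 8.16 cm^3.

264 ± 8.16 cm^3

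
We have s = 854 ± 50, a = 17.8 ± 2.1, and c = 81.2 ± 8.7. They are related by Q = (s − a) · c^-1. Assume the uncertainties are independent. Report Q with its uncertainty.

Let u = s − a = 836. δu = √(δs² + δa²) = √(2500 + 4.41) = 50.0, so δu/u = 0.0598.
Q is then a monomial in u, c:
δQ/Q = √((δu/u)² + (-1·δc/c)²) = √(0.00358 + 0.0115) = 0.123
Q = 10.3, so δQ = 0.123 × 10.3 = 1.26.

10.3 ± 1.26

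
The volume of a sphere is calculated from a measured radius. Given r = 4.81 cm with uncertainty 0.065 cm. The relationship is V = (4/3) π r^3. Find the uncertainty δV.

18.9 cm^3

V ∝ r^3, so δV/V = |3| · δr/r = 3 × 0.0135 = 0.0405.
V = 466 cm^3, so δV = 0.0405 × 466 = 18.9 cm^3.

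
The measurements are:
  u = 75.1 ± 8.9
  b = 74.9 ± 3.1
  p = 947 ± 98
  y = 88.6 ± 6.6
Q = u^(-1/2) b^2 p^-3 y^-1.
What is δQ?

Q is a product of powers, so relative uncertainties combine in quadrature:
  (−½·δu/u)² = (-0.5×0.119)² = 0.00351;  (2·δb/b)² = (2×0.0414)² = 0.00685;  (-3·δp/p)² = (-3×0.103)² = 0.0964;  (-1·δy/y)² = (-1×0.0745)² = 0.00555
δQ/Q = √(0.112) = 0.335
Q = 8.6e-09, so δQ = 0.335 × 8.6e-09 = 2.88e-09.

2.88e-09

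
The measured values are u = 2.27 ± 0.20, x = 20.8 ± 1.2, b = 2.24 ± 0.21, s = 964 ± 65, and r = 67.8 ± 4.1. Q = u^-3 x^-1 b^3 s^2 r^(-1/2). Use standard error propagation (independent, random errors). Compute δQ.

2160

Each factor contributes (exponent × relative error)² to (δQ/Q)²:
  (-3·δu/u)² = (-3×0.0881)² = 0.0699;  (-1·δx/x)² = (-1×0.0577)² = 0.00333;  (3·δb/b)² = (3×0.0937)² = 0.0791;  (2·δs/s)² = (2×0.0674)² = 0.0182;  (−½·δr/r)² = (-0.5×0.0605)² = 0.000914
δQ/Q = √(0.171) = 0.414
Q = 5210, so δQ = 0.414 × 5210 = 2160.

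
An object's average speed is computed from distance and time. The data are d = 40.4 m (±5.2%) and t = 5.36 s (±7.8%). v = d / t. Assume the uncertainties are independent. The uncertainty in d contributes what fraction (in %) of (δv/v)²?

(δv/v)² = (1·δd/d)² + (-1·δt/t)²
  d term: (1×0.0520)² = 0.00270
  t term: (-1×0.0780)² = 0.00608
Total = 0.00879. Share from d = 0.00270/0.00879 = 0.308.

30.8%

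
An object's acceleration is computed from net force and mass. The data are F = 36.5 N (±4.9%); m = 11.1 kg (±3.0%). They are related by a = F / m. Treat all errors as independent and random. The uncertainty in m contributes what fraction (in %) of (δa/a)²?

(δa/a)² = (1·δF/F)² + (-1·δm/m)²
  F term: (1×0.0490)² = 0.00240
  m term: (-1×0.0300)² = 0.000900
Total = 0.00330. Share from m = 0.000900/0.00330 = 0.273.

27.3%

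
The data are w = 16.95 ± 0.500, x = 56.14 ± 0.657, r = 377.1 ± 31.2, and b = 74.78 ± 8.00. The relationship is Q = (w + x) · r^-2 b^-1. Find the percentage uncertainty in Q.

Let u = w + x = 73.09. δu = √(δw² + δx²) = √(0.250 + 0.432) = 0.826, so δu/u = 0.0113.
Q is then a monomial in u, r, b:
δQ/Q = √((δu/u)² + (-2·δr/r)² + (-1·δb/b)²) = √(0.000128 + 0.0274 + 0.0114) = 0.197

19.7%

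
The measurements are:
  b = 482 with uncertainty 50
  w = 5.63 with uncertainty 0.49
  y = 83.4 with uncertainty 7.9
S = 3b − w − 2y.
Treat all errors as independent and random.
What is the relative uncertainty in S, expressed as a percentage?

Sums and differences: (δS)² = Σ (cᵢ δxᵢ)².
  (3·δb)² = 22500;  (δw)² = 0.240;  (2·δy)² = 250
δS = √(22700) = 151
S = 1270, so δS/S = 151/1270 = 0.118.

11.8%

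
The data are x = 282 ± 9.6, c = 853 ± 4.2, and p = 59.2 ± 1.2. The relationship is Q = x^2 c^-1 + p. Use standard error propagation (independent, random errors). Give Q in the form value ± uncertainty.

Let w = x^2·c^-1 = 93.2. δw/w = √((2·δx/x)² + (-1·δc/c)²) = √(0.00464 + 2.42e-05) = 0.0683, so δw = 6.36.
Q = w + p: δQ = √(δw² + δp²) = √(40.5 + 1.44) = 6.48
Q = 152.

152 ± 6.48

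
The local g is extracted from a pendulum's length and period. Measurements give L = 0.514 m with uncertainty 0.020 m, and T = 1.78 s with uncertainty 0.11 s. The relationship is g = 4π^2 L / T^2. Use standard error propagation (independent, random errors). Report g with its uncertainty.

6.40 ± 0.830 m/s^2

Since g is a product/quotient, work with relative uncertainties:
  (1·δL/L)² = (1×0.0389)² = 0.00151;  (-2·δT/T)² = (-2×0.0618)² = 0.0153
δg/g = √(0.0168) = 0.130
g = 6.40 m/s^2, so δg = 0.130 × 6.40 = 0.830 m/s^2.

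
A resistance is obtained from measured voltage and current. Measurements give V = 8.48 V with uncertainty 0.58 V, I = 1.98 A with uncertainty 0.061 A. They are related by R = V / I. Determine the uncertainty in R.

Relative error in a monomial: (δR/R)² = Σ (nᵢ · δxᵢ/xᵢ)².
  (1·δV/V)² = (1×0.0684)² = 0.00468;  (-1·δI/I)² = (-1×0.0308)² = 0.000949
δR/R = √(0.00563) = 0.0750
R = 4.28 Ω, so δR = 0.0750 × 4.28 = 0.321 Ω.

0.321 Ω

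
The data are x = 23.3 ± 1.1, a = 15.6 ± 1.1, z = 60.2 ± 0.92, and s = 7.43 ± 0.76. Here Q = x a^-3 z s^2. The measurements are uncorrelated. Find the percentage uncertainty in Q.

Products/powers → add relative errors in quadrature, weighted by exponent:
  (1·δx/x)² = (1×0.0472)² = 0.00223;  (-3·δa/a)² = (-3×0.0705)² = 0.0447;  (1·δz/z)² = (1×0.0153)² = 0.000234;  (2·δs/s)² = (2×0.102)² = 0.0419
δQ/Q = √(0.0891) = 0.298

29.8%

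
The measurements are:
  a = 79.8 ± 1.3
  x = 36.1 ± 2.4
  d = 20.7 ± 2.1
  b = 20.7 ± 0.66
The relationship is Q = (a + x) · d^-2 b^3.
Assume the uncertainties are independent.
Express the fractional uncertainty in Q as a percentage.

Let u = a + x = 116. δu = √(δa² + δx²) = √(1.69 + 5.76) = 2.73, so δu/u = 0.0236.
Q is then a monomial in u, d, b:
δQ/Q = √((δu/u)² + (-2·δd/d)² + (3·δb/b)²) = √(0.000555 + 0.0412 + 0.00915) = 0.226

22.6%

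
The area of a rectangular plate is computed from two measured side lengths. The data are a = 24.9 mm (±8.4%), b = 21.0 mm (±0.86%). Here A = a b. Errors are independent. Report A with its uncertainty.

523 ± 44.2 mm^2

Each factor contributes (exponent × relative error)² to (δA/A)²:
  (1·δa/a)² = (1×0.0840)² = 0.00706;  (1·δb/b)² = (1×0.00860)² = 7.4e-05
δA/A = √(0.00713) = 0.0844
A = 523 mm^2, so δA = 0.0844 × 523 = 44.2 mm^2.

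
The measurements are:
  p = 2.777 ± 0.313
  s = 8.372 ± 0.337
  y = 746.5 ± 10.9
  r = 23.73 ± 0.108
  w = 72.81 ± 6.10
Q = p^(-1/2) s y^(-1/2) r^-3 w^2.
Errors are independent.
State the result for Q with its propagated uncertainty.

Each factor contributes (exponent × relative error)² to (δQ/Q)²:
  (−½·δp/p)² = (-0.5×0.113)² = 0.00318;  (1·δs/s)² = (1×0.0403)² = 0.00162;  (−½·δy/y)² = (-0.5×0.0146)² = 5.33e-05;  (-3·δr/r)² = (-3×0.00455)² = 0.000186;  (2·δw/w)² = (2×0.0838)² = 0.0281
δQ/Q = √(0.0331) = 0.182
Q = 0.07295, so δQ = 0.182 × 0.07295 = 0.0133.

0.07295 ± 0.0133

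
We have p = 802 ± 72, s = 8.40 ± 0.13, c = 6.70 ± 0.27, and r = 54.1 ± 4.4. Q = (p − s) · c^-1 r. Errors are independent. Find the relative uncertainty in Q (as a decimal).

0.128

Let u = p − s = 794. δu = √(δp² + δs²) = √(5180 + 0.0169) = 72.0, so δu/u = 0.0907.
Q is then a monomial in u, c, r:
δQ/Q = √((δu/u)² + (-1·δc/c)² + (1·δr/r)²) = √(0.00823 + 0.00162 + 0.00661) = 0.128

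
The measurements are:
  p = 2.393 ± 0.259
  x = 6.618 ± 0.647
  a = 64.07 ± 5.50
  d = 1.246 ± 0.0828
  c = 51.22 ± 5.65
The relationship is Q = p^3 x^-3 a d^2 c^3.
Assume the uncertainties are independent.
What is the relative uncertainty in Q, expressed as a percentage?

Products/powers → add relative errors in quadrature, weighted by exponent:
  (3·δp/p)² = (3×0.108)² = 0.105;  (-3·δx/x)² = (-3×0.0978)² = 0.0860;  (1·δa/a)² = (1×0.0858)² = 0.00737;  (2·δd/d)² = (2×0.0665)² = 0.0177;  (3·δc/c)² = (3×0.110)² = 0.110
δQ/Q = √(0.326) = 0.571

57.1%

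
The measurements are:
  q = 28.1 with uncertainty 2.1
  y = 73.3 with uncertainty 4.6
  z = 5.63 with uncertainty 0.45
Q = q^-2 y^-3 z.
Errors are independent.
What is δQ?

4.59e-09

Products/powers → add relative errors in quadrature, weighted by exponent:
  (-2·δq/q)² = (-2×0.0747)² = 0.0223;  (-3·δy/y)² = (-3×0.0628)² = 0.0354;  (1·δz/z)² = (1×0.0799)² = 0.00639
δQ/Q = √(0.0642) = 0.253
Q = 1.81e-08, so δQ = 0.253 × 1.81e-08 = 4.59e-09.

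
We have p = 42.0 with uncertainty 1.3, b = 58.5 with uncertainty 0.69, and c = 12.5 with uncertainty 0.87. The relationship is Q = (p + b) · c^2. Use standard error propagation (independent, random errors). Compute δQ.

2200

Let u = p + b = 100. δu = √(δp² + δb²) = √(1.69 + 0.476) = 1.47, so δu/u = 0.0146.
Q is then a monomial in u, c:
δQ/Q = √((δu/u)² + (2·δc/c)²) = √(0.000214 + 0.0194) = 0.140
Q = 15700, so δQ = 0.140 × 15700 = 2200.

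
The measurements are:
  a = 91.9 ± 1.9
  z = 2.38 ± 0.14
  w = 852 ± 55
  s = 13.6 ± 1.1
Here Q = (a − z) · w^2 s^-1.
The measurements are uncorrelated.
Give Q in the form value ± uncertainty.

(4.78 ± 0.735) × 10^6

Let u = a − z = 89.5. δu = √(δa² + δz²) = √(3.61 + 0.0196) = 1.91, so δu/u = 0.0213.
Q is then a monomial in u, w, s:
δQ/Q = √((δu/u)² + (2·δw/w)² + (-1·δs/s)²) = √(0.000453 + 0.0167 + 0.00654) = 0.154
Q = 4.78e+06, so δQ = 0.154 × 4.78e+06 = 7.35e+05.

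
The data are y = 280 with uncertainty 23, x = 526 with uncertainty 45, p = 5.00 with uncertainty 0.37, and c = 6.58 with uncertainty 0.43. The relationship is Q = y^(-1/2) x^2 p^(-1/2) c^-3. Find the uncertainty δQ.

Each factor contributes (exponent × relative error)² to (δQ/Q)²:
  (−½·δy/y)² = (-0.5×0.0821)² = 0.00169;  (2·δx/x)² = (2×0.0856)² = 0.0293;  (−½·δp/p)² = (-0.5×0.0740)² = 0.00137;  (-3·δc/c)² = (-3×0.0653)² = 0.0384
δQ/Q = √(0.0708) = 0.266
Q = 26.0, so δQ = 0.266 × 26.0 = 6.90.

6.90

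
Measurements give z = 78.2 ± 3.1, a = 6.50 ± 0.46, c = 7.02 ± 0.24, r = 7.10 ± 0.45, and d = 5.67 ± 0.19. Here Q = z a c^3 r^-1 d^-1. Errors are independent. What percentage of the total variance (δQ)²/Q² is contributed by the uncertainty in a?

(δQ/Q)² = (1·δz/z)² + (1·δa/a)² + (3·δc/c)² + (-1·δr/r)² + (-1·δd/d)²
  z term: (1×0.0396)² = 0.00157
  a term: (1×0.0708)² = 0.00501
  c term: (3×0.0342)² = 0.0105
  r term: (-1×0.0634)² = 0.00402
  d term: (-1×0.0335)² = 0.00112
Total = 0.0222. Share from a = 0.00501/0.0222 = 0.225.

22.5%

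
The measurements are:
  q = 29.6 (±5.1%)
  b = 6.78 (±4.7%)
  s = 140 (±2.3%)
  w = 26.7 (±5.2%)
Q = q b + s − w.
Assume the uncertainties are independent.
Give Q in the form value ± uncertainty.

Let p = q·b = 201. δp/p = √((1·δq/q)² + (1·δb/b)²) = √(0.00260 + 0.00221) = 0.0694, so δp = 13.9.
Q = p + s − w: δQ = √(δp² + δs² + δw²) = √(194 + 10.4 + 1.93) = 14.4
Q = 314.

314 ± 14.4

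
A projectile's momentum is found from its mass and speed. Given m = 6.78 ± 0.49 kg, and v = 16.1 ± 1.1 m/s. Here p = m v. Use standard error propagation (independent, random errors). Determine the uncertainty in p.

Relative error in a monomial: (δp/p)² = Σ (nᵢ · δxᵢ/xᵢ)².
  (1·δm/m)² = (1×0.0723)² = 0.00522;  (1·δv/v)² = (1×0.0683)² = 0.00467
δp/p = √(0.00989) = 0.0995
p = 109 kg·m/s, so δp = 0.0995 × 109 = 10.9 kg·m/s.

10.9 kg·m/s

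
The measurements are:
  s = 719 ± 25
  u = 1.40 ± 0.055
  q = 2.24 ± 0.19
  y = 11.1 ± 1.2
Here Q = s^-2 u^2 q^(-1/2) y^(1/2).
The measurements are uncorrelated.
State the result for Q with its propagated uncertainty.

(8.44 ± 1.06) × 10^-6

For a monomial Q ∝ s^-2, u^2, q^(-1/2), y^(1/2), fractional errors add in quadrature:
  (-2·δs/s)² = (-2×0.0348)² = 0.00484;  (2·δu/u)² = (2×0.0393)² = 0.00617;  (−½·δq/q)² = (-0.5×0.0848)² = 0.00180;  (½·δy/y)² = (0.5×0.108)² = 0.00292
δQ/Q = √(0.0157) = 0.125
Q = 8.44e-06, so δQ = 0.125 × 8.44e-06 = 1.06e-06.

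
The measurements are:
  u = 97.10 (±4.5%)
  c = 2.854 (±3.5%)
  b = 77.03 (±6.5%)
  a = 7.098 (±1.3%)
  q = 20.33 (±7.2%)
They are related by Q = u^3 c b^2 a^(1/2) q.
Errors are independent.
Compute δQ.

Q is a product of powers, so relative uncertainties combine in quadrature:
  (3·δu/u)² = (3×0.0450)² = 0.0182;  (1·δc/c)² = (1×0.0350)² = 0.00123;  (2·δb/b)² = (2×0.0650)² = 0.0169;  (½·δa/a)² = (0.5×0.0130)² = 4.23e-05;  (1·δq/q)² = (1×0.0720)² = 0.00518
δQ/Q = √(0.0416) = 0.204
Q = 8.397e+11, so δQ = 0.204 × 8.397e+11 = 1.71e+11.

1.71e+11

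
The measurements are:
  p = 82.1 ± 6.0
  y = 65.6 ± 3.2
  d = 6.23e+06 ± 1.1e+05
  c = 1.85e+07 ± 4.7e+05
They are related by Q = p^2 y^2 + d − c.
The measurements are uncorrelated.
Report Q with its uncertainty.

(1.67 ± 0.512) × 10^7

Let w = p^2·y^2 = 2.9e+07. δw/w = √((2·δp/p)² + (2·δy/y)²) = √(0.0214 + 0.00952) = 0.176, so δw = 5.1e+06.
Q = w + d − c: δQ = √(δw² + δd² + δc²) = √(2.6e+13 + 1.21e+10 + 2.21e+11) = 5.12e+06
Q = 1.67e+07.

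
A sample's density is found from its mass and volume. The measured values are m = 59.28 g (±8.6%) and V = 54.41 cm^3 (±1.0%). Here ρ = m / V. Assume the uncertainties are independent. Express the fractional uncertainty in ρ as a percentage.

Since ρ is a product/quotient, work with relative uncertainties:
  (1·δm/m)² = (1×0.0860)² = 0.00740;  (-1·δV/V)² = (-1×0.0100)² = 0.000100
δρ/ρ = √(0.00750) = 0.0866

8.66%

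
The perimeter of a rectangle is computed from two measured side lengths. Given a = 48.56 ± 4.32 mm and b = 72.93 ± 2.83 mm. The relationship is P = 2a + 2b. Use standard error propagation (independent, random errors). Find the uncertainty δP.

For a sum/difference, combine absolute errors in quadrature:
  (2·δa)² = 74.6;  (2·δb)² = 32.0
δP = √(107) = 10.3 mm

10.3 mm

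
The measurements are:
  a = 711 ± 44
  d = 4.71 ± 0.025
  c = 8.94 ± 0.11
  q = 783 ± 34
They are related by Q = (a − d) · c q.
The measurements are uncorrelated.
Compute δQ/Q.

0.0769

Let u = a − d = 706. δu = √(δa² + δd²) = √(1940 + 0.000625) = 44.0, so δu/u = 0.0623.
Q is then a monomial in u, c, q:
δQ/Q = √((δu/u)² + (1·δc/c)² + (1·δq/q)²) = √(0.00388 + 0.000151 + 0.00189) = 0.0769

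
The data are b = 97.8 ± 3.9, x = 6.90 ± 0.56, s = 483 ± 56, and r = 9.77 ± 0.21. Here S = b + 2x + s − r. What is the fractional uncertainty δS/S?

Absolute uncertainties add in quadrature for a linear combination:
  (δb)² = 15.2;  (2·δx)² = 1.25;  (δs)² = 3140;  (δr)² = 0.0441
δS = √(3150) = 56.1
S = 585, so δS/S = 56.1/585 = 0.0960.

0.0960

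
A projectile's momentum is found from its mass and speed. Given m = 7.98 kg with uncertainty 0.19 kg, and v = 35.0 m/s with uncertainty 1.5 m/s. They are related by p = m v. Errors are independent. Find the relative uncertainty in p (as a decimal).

Since p is a product/quotient, work with relative uncertainties:
  (1·δm/m)² = (1×0.0238)² = 0.000567;  (1·δv/v)² = (1×0.0429)² = 0.00184
δp/p = √(0.00240) = 0.0490

0.0490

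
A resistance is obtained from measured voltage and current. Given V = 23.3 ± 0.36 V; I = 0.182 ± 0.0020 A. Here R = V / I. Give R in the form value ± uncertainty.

Products/powers → add relative errors in quadrature, weighted by exponent:
  (1·δV/V)² = (1×0.0155)² = 0.000239;  (-1·δI/I)² = (-1×0.0110)² = 0.000121
δR/R = √(0.000359) = 0.0190
R = 128 Ω, so δR = 0.0190 × 128 = 2.43 Ω.

128 ± 2.43 Ω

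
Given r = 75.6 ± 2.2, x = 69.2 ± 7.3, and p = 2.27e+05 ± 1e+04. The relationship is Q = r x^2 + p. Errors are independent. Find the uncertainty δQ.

77700

Let w = r·x^2 = 3.62e+05. δw/w = √((1·δr/r)² + (2·δx/x)²) = √(0.000847 + 0.0445) = 0.213, so δw = 77100.
Q = w + p: δQ = √(δw² + δp²) = √(5.94e+09 + 1e+08) = 77700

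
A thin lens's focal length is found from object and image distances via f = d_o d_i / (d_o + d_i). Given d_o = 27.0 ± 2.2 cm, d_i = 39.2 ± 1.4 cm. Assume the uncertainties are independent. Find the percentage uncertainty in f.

5.04%

∂f/∂d_o = (d_i/(d_o+d_i))² = 0.351;  ∂f/∂d_i = (d_o/(d_o+d_i))² = 0.166
δf = √((∂f/∂d_o · δd_o)² + (∂f/∂d_i · δd_i)²) = √(0.595 + 0.0542) = 0.806 cm
f = 16.0 cm, so δf/f = 0.806/16.0 = 0.0504.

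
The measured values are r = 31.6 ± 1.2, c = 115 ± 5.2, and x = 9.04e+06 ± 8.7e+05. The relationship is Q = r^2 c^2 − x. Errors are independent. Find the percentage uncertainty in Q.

42.9%

Let p = r^2·c^2 = 1.32e+07. δp/p = √((2·δr/r)² + (2·δc/c)²) = √(0.00577 + 0.00818) = 0.118, so δp = 1.56e+06.
Q = p − x: δQ = √(δp² + δx²) = √(2.43e+12 + 7.57e+11) = 1.79e+06
Q = 4.17e+06, so δQ/Q = 1.79e+06/4.17e+06 = 0.429.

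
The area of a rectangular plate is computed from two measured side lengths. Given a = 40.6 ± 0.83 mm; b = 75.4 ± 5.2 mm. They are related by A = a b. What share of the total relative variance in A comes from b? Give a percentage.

(δA/A)² = (1·δa/a)² + (1·δb/b)²
  a term: (1×0.0204)² = 0.000418
  b term: (1×0.0690)² = 0.00476
Total = 0.00517. Share from b = 0.00476/0.00517 = 0.919.

91.9%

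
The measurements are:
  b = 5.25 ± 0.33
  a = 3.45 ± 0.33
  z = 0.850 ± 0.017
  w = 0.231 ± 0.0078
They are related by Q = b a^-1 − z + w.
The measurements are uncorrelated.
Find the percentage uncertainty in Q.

Let p = b·a^-1 = 1.52. δp/p = √((1·δb/b)² + (-1·δa/a)²) = √(0.00395 + 0.00915) = 0.114, so δp = 0.174.
Q = p − z + w: δQ = √(δp² + δz² + δw²) = √(0.0303 + 0.000289 + 6.08e-05) = 0.175
Q = 0.903, so δQ/Q = 0.175/0.903 = 0.194.

19.4%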